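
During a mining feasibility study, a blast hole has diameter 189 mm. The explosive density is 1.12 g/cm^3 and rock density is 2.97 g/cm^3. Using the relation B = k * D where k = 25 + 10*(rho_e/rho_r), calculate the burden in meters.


First, compute k:
rho_e / rho_r = 1.12 / 2.97 = 0.3771043771
k = 25 + 10 * 0.3771043771 = 28.77104377
Then, compute burden:
B = k * D / 1000 = 28.77104377 * 189 / 1000
= 5437.727273 / 1000
= 5.4377 m

5.4377 m


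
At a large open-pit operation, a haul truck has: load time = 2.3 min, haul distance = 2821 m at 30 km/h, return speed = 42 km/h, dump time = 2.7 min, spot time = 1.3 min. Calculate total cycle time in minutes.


15.972 min

Convert haul speed to m/min: 30 * 1000/60 = 500 m/min
Haul time = 2821 / 500 = 5.642 min
Convert return speed to m/min: 42 * 1000/60 = 700 m/min
Return time = 2821 / 700 = 4.03 min
Total cycle time:
= 2.3 + 5.642 + 2.7 + 4.03 + 1.3
= 15.972 min


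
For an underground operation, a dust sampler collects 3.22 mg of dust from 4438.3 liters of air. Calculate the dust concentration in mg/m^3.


0.7255 mg/m^3

Convert liters to m^3: 1 m^3 = 1000 L
Concentration = mass / volume * 1000
= 3.22 / 4438.3 * 1000
= 0.0007255030079 * 1000
= 0.7255 mg/m^3


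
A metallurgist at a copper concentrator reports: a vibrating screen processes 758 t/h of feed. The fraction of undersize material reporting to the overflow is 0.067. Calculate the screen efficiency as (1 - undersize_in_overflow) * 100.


93.3%

Screen efficiency = (1 - fraction of undersize in overflow) * 100
= (1 - 0.067) * 100
= 0.933 * 100
= 93.3%


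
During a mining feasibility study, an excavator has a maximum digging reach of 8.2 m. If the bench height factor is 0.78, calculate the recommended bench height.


Bench height = reach * factor
= 8.2 * 0.78
= 6.396 m

6.396 m


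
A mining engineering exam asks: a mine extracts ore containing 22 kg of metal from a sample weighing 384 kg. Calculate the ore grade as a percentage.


Ore grade = (metal mass / ore mass) * 100
= (22 / 384) * 100
= 0.05729166667 * 100
= 5.7292%

5.7292%


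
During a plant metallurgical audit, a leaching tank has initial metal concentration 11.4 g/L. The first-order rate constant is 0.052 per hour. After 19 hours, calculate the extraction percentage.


62.7679%

Compute the exponent:
-k * t = -0.052 * 19 = -0.988
Remaining concentration:
C = 11.4 * exp(-0.988)
= 11.4 * 0.3723205881
= 4.244454704 g/L
Extracted = 11.4 - 4.244454704 = 7.155545296 g/L
Extraction % = 7.155545296 / 11.4 * 100
= 62.7679%


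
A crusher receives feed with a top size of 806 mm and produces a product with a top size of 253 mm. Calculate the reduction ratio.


Reduction ratio = feed size / product size
= 806 / 253
= 3.1858

3.1858


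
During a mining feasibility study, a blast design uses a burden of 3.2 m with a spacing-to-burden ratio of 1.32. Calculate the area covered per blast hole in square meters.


First, find the spacing:
Spacing = burden * ratio = 3.2 * 1.32
= 4.224 m
Then, calculate the area:
Area = burden * spacing = 3.2 * 4.224
= 13.5168 m^2

13.5168 m^2


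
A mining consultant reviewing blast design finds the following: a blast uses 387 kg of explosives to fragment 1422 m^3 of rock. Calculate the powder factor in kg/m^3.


0.2722 kg/m^3

Powder factor = explosive mass / rock volume
= 387 / 1422
= 0.2722 kg/m^3


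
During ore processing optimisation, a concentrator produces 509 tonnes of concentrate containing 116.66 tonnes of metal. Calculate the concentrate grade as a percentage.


22.9194%

Grade = (metal in concentrate / concentrate mass) * 100
= (116.66 / 509) * 100
= 0.229194499 * 100
= 22.9194%


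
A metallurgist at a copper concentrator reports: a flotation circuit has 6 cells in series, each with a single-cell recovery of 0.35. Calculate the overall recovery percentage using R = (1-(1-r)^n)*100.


Complement of single-cell recovery:
1 - r = 1 - 0.35 = 0.65
Raise to power n:
(1 - r)^6 = 0.65^6 = 0.07541889063
Overall recovery:
R = (1 - 0.07541889063) * 100
= 92.4581%

92.4581%


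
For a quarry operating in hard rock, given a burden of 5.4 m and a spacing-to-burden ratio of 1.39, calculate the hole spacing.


7.506 m

Spacing = burden * ratio
= 5.4 * 1.39
= 7.506 m


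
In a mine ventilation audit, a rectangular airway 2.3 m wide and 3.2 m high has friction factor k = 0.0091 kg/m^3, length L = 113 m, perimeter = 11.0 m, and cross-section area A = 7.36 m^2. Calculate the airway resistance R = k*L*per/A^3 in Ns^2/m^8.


0.0284 Ns^2/m^8

Compute the numerator:
k * L * per = 0.0091 * 113 * 11.0
= 11.3113
Compute the denominator:
A^3 = 7.36^3 = 398.688256
Resistance:
R = 11.3113 / 398.688256
= 0.0284 Ns^2/m^8


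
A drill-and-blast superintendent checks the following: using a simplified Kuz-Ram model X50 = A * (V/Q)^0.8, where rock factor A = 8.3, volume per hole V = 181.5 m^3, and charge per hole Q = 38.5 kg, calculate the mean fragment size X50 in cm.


Compute V/Q:
V/Q = 181.5 / 38.5 = 4.714285714
Raise to the power 0.8:
(V/Q)^0.8 = 4.714285714^0.8 = 3.457265401
Multiply by A:
X50 = 8.3 * 3.457265401
= 28.6953 cm

28.6953 cm


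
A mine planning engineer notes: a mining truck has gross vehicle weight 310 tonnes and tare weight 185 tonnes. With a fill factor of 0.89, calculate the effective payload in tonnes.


111.25 tonnes

Maximum payload = gross - tare
= 310 - 185 = 125 tonnes
Effective payload = max payload * fill factor
= 125 * 0.89
= 111.25 tonnes


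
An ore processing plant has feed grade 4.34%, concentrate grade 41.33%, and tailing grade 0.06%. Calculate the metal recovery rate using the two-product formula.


98.7609%

Using the two-product formula:
R = 100 * c * (f - t) / (f * (c - t))
Numerator = 100 * 41.33 * (4.34 - 0.06)
= 100 * 41.33 * 4.28
= 17689.24
Denominator = 4.34 * (41.33 - 0.06)
= 4.34 * 41.27
= 179.1118
R = 17689.24 / 179.1118
= 98.7609%


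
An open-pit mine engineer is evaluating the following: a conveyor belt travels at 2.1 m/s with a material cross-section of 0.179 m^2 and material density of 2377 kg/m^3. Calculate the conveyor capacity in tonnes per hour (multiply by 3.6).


Volumetric flow = speed * area
= 2.1 * 0.179 = 0.3759 m^3/s
Mass flow = volumetric * density
= 0.3759 * 2377 = 893.5143 kg/s
Convert to t/h: multiply by 3.6
Capacity = 893.5143 * 3.6
= 3216.6515 t/h

3216.6515 t/h


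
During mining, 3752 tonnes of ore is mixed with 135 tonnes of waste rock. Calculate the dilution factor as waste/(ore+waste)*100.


3.4731%

Total material = ore + waste
= 3752 + 135 = 3887 tonnes
Dilution = waste / total * 100
= 135 / 3887 * 100
= 0.03473115513 * 100
= 3.4731%


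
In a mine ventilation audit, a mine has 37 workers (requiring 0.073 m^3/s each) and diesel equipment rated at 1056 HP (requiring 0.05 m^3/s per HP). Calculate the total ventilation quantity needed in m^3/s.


55.501 m^3/s

Airflow for workers:
Q_people = 37 * 0.073 = 2.701 m^3/s
Airflow for diesel equipment:
Q_diesel = 1056 * 0.05 = 52.8 m^3/s
Total ventilation:
Q_total = 2.701 + 52.8
= 55.501 m^3/s


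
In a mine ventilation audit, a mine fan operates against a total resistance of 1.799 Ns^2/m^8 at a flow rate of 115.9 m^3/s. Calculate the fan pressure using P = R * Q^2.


Compute Q^2:
Q^2 = 115.9^2 = 13432.81
Compute pressure:
P = R * Q^2 = 1.799 * 13432.81
= 24165.6252 Pa

24165.6252 Pa


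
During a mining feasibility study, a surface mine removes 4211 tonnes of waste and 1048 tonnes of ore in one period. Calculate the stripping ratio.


Stripping ratio = waste tonnage / ore tonnage
= 4211 / 1048
= 4.0181

4.0181


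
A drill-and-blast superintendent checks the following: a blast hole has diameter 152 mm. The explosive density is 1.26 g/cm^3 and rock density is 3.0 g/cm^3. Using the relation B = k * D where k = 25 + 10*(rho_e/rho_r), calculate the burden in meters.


4.4384 m

First, compute k:
rho_e / rho_r = 1.26 / 3.0 = 0.42
k = 25 + 10 * 0.42 = 29.2
Then, compute burden:
B = k * D / 1000 = 29.2 * 152 / 1000
= 4438.4 / 1000
= 4.4384 m


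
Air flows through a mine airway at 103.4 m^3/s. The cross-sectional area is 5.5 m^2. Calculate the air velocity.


18.8 m/s

Velocity = flow rate / cross-sectional area
= 103.4 / 5.5
= 18.8 m/s


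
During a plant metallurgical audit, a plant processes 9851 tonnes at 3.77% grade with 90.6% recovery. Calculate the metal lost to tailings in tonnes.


Total metal in feed:
= 9851 * 3.77 / 100 = 371.3827 tonnes
Metal recovered:
= 371.3827 * 90.6 / 100 = 336.4727262 tonnes
Metal lost to tailings:
= 371.3827 - 336.4727262
= 34.91 tonnes

34.91 tonnes


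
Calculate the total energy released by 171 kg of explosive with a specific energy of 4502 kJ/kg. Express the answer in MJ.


769.842 MJ

Energy = mass * specific_energy / 1000
= 171 * 4502 / 1000
= 769842 / 1000
= 769.842 MJ


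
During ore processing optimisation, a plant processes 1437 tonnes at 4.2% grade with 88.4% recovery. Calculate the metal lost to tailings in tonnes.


7.0011 tonnes

Total metal in feed:
= 1437 * 4.2 / 100 = 60.354 tonnes
Metal recovered:
= 60.354 * 88.4 / 100 = 53.352936 tonnes
Metal lost to tailings:
= 60.354 - 53.352936
= 7.0011 tonnes


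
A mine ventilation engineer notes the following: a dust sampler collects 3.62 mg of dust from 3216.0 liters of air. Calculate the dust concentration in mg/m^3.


1.1256 mg/m^3

Convert liters to m^3: 1 m^3 = 1000 L
Concentration = mass / volume * 1000
= 3.62 / 3216.0 * 1000
= 0.001125621891 * 1000
= 1.1256 mg/m^3


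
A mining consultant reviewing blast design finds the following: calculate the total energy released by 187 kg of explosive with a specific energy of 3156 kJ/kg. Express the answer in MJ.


590.172 MJ

Energy = mass * specific_energy / 1000
= 187 * 3156 / 1000
= 590172 / 1000
= 590.172 MJ


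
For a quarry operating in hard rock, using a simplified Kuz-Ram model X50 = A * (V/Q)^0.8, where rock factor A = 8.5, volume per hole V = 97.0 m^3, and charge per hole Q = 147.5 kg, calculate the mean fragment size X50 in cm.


Compute V/Q:
V/Q = 97.0 / 147.5 = 0.6576271186
Raise to the power 0.8:
(V/Q)^0.8 = 0.6576271186^0.8 = 0.7151279811
Multiply by A:
X50 = 8.5 * 0.7151279811
= 6.0786 cm

6.0786 cm


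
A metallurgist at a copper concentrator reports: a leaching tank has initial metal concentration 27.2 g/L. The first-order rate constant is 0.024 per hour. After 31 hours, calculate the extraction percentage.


Compute the exponent:
-k * t = -0.024 * 31 = -0.744
Remaining concentration:
C = 27.2 * exp(-0.744)
= 27.2 * 0.4752092717
= 12.92569219 g/L
Extracted = 27.2 - 12.92569219 = 14.27430781 g/L
Extraction % = 14.27430781 / 27.2 * 100
= 52.4791%

52.4791%


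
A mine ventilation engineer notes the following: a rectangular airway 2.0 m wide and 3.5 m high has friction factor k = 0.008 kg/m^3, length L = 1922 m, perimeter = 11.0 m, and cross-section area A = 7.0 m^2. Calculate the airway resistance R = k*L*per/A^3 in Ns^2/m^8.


0.4931 Ns^2/m^8

Compute the numerator:
k * L * per = 0.008 * 1922 * 11.0
= 169.136
Compute the denominator:
A^3 = 7.0^3 = 343
Resistance:
R = 169.136 / 343
= 0.4931 Ns^2/m^8


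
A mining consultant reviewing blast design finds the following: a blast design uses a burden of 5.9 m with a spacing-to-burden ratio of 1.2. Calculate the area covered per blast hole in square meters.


41.772 m^2

First, find the spacing:
Spacing = burden * ratio = 5.9 * 1.2
= 7.08 m
Then, calculate the area:
Area = burden * spacing = 5.9 * 7.08
= 41.772 m^2


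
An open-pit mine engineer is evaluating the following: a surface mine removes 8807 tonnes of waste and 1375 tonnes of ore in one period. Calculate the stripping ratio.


Stripping ratio = waste tonnage / ore tonnage
= 8807 / 1375
= 6.4051

6.4051


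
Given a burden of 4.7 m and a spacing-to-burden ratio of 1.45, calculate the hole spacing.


6.815 m

Spacing = burden * ratio
= 4.7 * 1.45
= 6.815 m


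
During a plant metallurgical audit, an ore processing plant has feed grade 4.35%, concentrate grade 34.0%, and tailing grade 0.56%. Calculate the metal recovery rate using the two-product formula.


Using the two-product formula:
R = 100 * c * (f - t) / (f * (c - t))
Numerator = 100 * 34.0 * (4.35 - 0.56)
= 100 * 34.0 * 3.79
= 12886.0
Denominator = 4.35 * (34.0 - 0.56)
= 4.35 * 33.44
= 145.464
R = 12886.0 / 145.464
= 88.5855%

88.5855%


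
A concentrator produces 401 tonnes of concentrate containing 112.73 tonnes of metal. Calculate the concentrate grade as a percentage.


28.1122%

Grade = (metal in concentrate / concentrate mass) * 100
= (112.73 / 401) * 100
= 0.2811221945 * 100
= 28.1122%


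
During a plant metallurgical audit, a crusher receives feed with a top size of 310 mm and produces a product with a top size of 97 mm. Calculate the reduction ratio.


3.1959

Reduction ratio = feed size / product size
= 310 / 97
= 3.1959


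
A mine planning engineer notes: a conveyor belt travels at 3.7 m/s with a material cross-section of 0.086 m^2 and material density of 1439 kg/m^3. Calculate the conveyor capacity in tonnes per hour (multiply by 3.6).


Volumetric flow = speed * area
= 3.7 * 0.086 = 0.3182 m^3/s
Mass flow = volumetric * density
= 0.3182 * 1439 = 457.8898 kg/s
Convert to t/h: multiply by 3.6
Capacity = 457.8898 * 3.6
= 1648.4033 t/h

1648.4033 t/h


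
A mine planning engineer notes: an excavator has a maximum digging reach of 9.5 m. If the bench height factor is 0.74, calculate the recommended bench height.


7.03 m

Bench height = reach * factor
= 9.5 * 0.74
= 7.03 m


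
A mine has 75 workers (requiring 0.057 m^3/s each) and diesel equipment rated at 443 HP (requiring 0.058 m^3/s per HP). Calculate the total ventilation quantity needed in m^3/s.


29.969 m^3/s

Airflow for workers:
Q_people = 75 * 0.057 = 4.275 m^3/s
Airflow for diesel equipment:
Q_diesel = 443 * 0.058 = 25.694 m^3/s
Total ventilation:
Q_total = 4.275 + 25.694
= 29.969 m^3/s


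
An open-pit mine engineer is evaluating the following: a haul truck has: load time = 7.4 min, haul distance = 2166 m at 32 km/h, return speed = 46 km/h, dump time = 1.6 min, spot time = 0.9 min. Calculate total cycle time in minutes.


16.7865 min

Convert haul speed to m/min: 32 * 1000/60 = 533.3333333 m/min
Haul time = 2166 / 533.3333333 = 4.06125 min
Convert return speed to m/min: 46 * 1000/60 = 766.6666667 m/min
Return time = 2166 / 766.6666667 = 2.825217391 min
Total cycle time:
= 7.4 + 4.06125 + 1.6 + 2.825217391 + 0.9
= 16.7865 min


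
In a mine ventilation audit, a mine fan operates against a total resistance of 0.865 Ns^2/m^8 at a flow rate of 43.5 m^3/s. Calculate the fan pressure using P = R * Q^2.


1636.7963 Pa

Compute Q^2:
Q^2 = 43.5^2 = 1892.25
Compute pressure:
P = R * Q^2 = 0.865 * 1892.25
= 1636.7963 Pa


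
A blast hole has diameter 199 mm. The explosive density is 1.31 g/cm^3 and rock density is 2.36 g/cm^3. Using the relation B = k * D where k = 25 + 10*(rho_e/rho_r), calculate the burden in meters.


6.0796 m

First, compute k:
rho_e / rho_r = 1.31 / 2.36 = 0.5550847458
k = 25 + 10 * 0.5550847458 = 30.55084746
Then, compute burden:
B = k * D / 1000 = 30.55084746 * 199 / 1000
= 6079.618644 / 1000
= 6.0796 m


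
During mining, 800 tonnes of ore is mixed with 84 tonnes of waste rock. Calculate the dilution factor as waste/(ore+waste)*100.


Total material = ore + waste
= 800 + 84 = 884 tonnes
Dilution = waste / total * 100
= 84 / 884 * 100
= 0.09502262443 * 100
= 9.5023%

9.5023%


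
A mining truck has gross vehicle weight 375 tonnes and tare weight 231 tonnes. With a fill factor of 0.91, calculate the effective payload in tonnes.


Maximum payload = gross - tare
= 375 - 231 = 144 tonnes
Effective payload = max payload * fill factor
= 144 * 0.91
= 131.04 tonnes

131.04 tonnes


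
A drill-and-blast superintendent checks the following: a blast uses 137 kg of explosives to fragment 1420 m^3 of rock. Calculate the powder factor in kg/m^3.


0.0965 kg/m^3

Powder factor = explosive mass / rock volume
= 137 / 1420
= 0.0965 kg/m^3


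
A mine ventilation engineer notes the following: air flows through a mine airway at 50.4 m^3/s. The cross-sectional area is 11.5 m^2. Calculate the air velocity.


Velocity = flow rate / cross-sectional area
= 50.4 / 11.5
= 4.3826 m/s

4.3826 m/s


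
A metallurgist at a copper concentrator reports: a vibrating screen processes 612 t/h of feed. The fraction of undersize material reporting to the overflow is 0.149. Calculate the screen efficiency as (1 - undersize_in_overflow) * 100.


85.1%

Screen efficiency = (1 - fraction of undersize in overflow) * 100
= (1 - 0.149) * 100
= 0.851 * 100
= 85.1%


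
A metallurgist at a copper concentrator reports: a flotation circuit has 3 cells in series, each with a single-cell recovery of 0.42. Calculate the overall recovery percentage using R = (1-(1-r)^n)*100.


Complement of single-cell recovery:
1 - r = 1 - 0.42 = 0.58
Raise to power n:
(1 - r)^3 = 0.58^3 = 0.195112
Overall recovery:
R = (1 - 0.195112) * 100
= 80.4888%

80.4888%


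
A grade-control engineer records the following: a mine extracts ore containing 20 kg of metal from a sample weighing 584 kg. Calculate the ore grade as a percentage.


3.4247%

Ore grade = (metal mass / ore mass) * 100
= (20 / 584) * 100
= 0.03424657534 * 100
= 3.4247%


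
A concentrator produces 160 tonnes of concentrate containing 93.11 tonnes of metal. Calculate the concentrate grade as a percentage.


Grade = (metal in concentrate / concentrate mass) * 100
= (93.11 / 160) * 100
= 0.5819375 * 100
= 58.1938%

58.1938%


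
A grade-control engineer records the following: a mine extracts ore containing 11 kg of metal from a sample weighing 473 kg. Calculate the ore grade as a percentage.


2.3256%

Ore grade = (metal mass / ore mass) * 100
= (11 / 473) * 100
= 0.02325581395 * 100
= 2.3256%


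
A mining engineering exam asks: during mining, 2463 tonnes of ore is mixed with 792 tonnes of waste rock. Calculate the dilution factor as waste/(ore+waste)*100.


Total material = ore + waste
= 2463 + 792 = 3255 tonnes
Dilution = waste / total * 100
= 792 / 3255 * 100
= 0.2433179724 * 100
= 24.3318%

24.3318%


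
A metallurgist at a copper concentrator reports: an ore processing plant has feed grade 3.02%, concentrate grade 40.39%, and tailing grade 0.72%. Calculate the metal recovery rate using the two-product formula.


77.5412%

Using the two-product formula:
R = 100 * c * (f - t) / (f * (c - t))
Numerator = 100 * 40.39 * (3.02 - 0.72)
= 100 * 40.39 * 2.3
= 9289.7
Denominator = 3.02 * (40.39 - 0.72)
= 3.02 * 39.67
= 119.8034
R = 9289.7 / 119.8034
= 77.5412%


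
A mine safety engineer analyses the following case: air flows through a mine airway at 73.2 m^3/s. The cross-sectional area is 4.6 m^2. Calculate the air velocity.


15.913 m/s

Velocity = flow rate / cross-sectional area
= 73.2 / 4.6
= 15.913 m/s


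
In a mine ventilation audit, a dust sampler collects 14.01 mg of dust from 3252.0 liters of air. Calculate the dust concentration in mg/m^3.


Convert liters to m^3: 1 m^3 = 1000 L
Concentration = mass / volume * 1000
= 14.01 / 3252.0 * 1000
= 0.004308118081 * 1000
= 4.3081 mg/m^3

4.3081 mg/m^3


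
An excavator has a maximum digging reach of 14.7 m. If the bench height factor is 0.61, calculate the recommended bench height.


8.967 m

Bench height = reach * factor
= 14.7 * 0.61
= 8.967 m


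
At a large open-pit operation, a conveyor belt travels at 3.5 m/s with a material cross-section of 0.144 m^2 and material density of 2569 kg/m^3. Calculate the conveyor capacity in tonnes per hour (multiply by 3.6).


Volumetric flow = speed * area
= 3.5 * 0.144 = 0.504 m^3/s
Mass flow = volumetric * density
= 0.504 * 2569 = 1294.776 kg/s
Convert to t/h: multiply by 3.6
Capacity = 1294.776 * 3.6
= 4661.1936 t/h

4661.1936 t/h


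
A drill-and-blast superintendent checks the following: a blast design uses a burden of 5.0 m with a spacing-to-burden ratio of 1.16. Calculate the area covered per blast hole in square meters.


29.0 m^2

First, find the spacing:
Spacing = burden * ratio = 5.0 * 1.16
= 5.8 m
Then, calculate the area:
Area = burden * spacing = 5.0 * 5.8
= 29.0 m^2


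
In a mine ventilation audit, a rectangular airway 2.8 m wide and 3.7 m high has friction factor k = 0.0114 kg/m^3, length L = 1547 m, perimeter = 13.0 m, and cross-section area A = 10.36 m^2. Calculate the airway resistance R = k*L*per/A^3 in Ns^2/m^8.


0.2062 Ns^2/m^8

Compute the numerator:
k * L * per = 0.0114 * 1547 * 13.0
= 229.2654
Compute the denominator:
A^3 = 10.36^3 = 1111.934656
Resistance:
R = 229.2654 / 1111.934656
= 0.2062 Ns^2/m^8


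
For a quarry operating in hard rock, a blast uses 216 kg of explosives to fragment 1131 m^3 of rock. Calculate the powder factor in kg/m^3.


0.191 kg/m^3

Powder factor = explosive mass / rock volume
= 216 / 1131
= 0.191 kg/m^3


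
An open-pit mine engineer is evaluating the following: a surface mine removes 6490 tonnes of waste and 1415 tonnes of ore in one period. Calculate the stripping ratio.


Stripping ratio = waste tonnage / ore tonnage
= 6490 / 1415
= 4.5866

4.5866


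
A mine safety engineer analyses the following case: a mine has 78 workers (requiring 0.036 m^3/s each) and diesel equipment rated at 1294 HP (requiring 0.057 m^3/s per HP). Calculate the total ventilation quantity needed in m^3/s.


76.566 m^3/s

Airflow for workers:
Q_people = 78 * 0.036 = 2.808 m^3/s
Airflow for diesel equipment:
Q_diesel = 1294 * 0.057 = 73.758 m^3/s
Total ventilation:
Q_total = 2.808 + 73.758
= 76.566 m^3/s


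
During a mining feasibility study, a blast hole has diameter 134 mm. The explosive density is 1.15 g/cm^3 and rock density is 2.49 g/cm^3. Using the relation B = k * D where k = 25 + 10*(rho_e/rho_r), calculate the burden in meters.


First, compute k:
rho_e / rho_r = 1.15 / 2.49 = 0.4618473896
k = 25 + 10 * 0.4618473896 = 29.6184739
Then, compute burden:
B = k * D / 1000 = 29.6184739 * 134 / 1000
= 3968.875502 / 1000
= 3.9689 m

3.9689 m


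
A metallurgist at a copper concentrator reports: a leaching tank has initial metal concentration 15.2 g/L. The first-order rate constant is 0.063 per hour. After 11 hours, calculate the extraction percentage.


Compute the exponent:
-k * t = -0.063 * 11 = -0.693
Remaining concentration:
C = 15.2 * exp(-0.693)
= 15.2 * 0.5000735957
= 7.601118655 g/L
Extracted = 15.2 - 7.601118655 = 7.598881345 g/L
Extraction % = 7.598881345 / 15.2 * 100
= 49.9926%

49.9926%


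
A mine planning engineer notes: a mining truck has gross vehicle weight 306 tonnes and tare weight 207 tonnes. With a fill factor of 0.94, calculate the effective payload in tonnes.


Maximum payload = gross - tare
= 306 - 207 = 99 tonnes
Effective payload = max payload * fill factor
= 99 * 0.94
= 93.06 tonnes

93.06 tonnes


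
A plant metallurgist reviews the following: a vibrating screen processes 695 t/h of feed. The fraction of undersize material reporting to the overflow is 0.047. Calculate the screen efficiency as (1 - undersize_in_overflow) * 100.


Screen efficiency = (1 - fraction of undersize in overflow) * 100
= (1 - 0.047) * 100
= 0.953 * 100
= 95.3%

95.3%


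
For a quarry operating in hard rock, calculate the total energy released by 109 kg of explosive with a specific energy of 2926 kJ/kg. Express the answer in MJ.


Energy = mass * specific_energy / 1000
= 109 * 2926 / 1000
= 318934 / 1000
= 318.934 MJ

318.934 MJ


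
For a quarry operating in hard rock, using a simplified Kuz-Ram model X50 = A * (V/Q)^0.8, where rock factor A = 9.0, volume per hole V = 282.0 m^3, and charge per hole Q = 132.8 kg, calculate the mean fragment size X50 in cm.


Compute V/Q:
V/Q = 282.0 / 132.8 = 2.123493976
Raise to the power 0.8:
(V/Q)^0.8 = 2.123493976^0.8 = 1.826588952
Multiply by A:
X50 = 9.0 * 1.826588952
= 16.4393 cm

16.4393 cm


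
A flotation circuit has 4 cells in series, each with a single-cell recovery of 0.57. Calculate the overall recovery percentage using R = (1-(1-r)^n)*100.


96.5812%

Complement of single-cell recovery:
1 - r = 1 - 0.57 = 0.43
Raise to power n:
(1 - r)^4 = 0.43^4 = 0.03418801
Overall recovery:
R = (1 - 0.03418801) * 100
= 96.5812%


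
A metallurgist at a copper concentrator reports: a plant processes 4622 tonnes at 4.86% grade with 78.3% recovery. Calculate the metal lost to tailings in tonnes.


48.7445 tonnes

Total metal in feed:
= 4622 * 4.86 / 100 = 224.6292 tonnes
Metal recovered:
= 224.6292 * 78.3 / 100 = 175.8846636 tonnes
Metal lost to tailings:
= 224.6292 - 175.8846636
= 48.7445 tonnes


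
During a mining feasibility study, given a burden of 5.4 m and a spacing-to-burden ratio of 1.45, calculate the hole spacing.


7.83 m

Spacing = burden * ratio
= 5.4 * 1.45
= 7.83 m


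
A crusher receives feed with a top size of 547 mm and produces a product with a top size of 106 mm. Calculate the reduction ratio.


Reduction ratio = feed size / product size
= 547 / 106
= 5.1604

5.1604


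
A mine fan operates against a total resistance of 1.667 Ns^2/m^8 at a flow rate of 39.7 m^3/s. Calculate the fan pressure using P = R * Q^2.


Compute Q^2:
Q^2 = 39.7^2 = 1576.09
Compute pressure:
P = R * Q^2 = 1.667 * 1576.09
= 2627.342 Pa

2627.342 Pa


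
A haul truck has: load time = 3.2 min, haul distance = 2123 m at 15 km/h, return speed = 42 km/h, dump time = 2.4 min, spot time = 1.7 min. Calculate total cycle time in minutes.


Convert haul speed to m/min: 15 * 1000/60 = 250 m/min
Haul time = 2123 / 250 = 8.492 min
Convert return speed to m/min: 42 * 1000/60 = 700 m/min
Return time = 2123 / 700 = 3.032857143 min
Total cycle time:
= 3.2 + 8.492 + 2.4 + 3.032857143 + 1.7
= 18.8249 min

18.8249 min


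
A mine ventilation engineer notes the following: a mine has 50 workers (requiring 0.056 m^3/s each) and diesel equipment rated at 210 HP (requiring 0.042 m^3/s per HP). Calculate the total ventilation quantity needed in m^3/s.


Airflow for workers:
Q_people = 50 * 0.056 = 2.8 m^3/s
Airflow for diesel equipment:
Q_diesel = 210 * 0.042 = 8.82 m^3/s
Total ventilation:
Q_total = 2.8 + 8.82
= 11.62 m^3/s

11.62 m^3/s


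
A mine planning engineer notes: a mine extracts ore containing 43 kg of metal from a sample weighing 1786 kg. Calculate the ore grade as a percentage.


Ore grade = (metal mass / ore mass) * 100
= (43 / 1786) * 100
= 0.02407614782 * 100
= 2.4076%

2.4076%


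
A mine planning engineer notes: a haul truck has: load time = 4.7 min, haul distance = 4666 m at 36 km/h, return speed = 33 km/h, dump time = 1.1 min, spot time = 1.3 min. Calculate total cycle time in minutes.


23.3603 min

Convert haul speed to m/min: 36 * 1000/60 = 600 m/min
Haul time = 4666 / 600 = 7.776666667 min
Convert return speed to m/min: 33 * 1000/60 = 550 m/min
Return time = 4666 / 550 = 8.483636364 min
Total cycle time:
= 4.7 + 7.776666667 + 1.1 + 8.483636364 + 1.3
= 23.3603 min


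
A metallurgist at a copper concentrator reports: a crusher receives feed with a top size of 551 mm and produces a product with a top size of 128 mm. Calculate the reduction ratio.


4.3047

Reduction ratio = feed size / product size
= 551 / 128
= 4.3047


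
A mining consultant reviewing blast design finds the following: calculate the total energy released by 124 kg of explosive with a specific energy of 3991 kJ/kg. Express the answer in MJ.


Energy = mass * specific_energy / 1000
= 124 * 3991 / 1000
= 494884 / 1000
= 494.884 MJ

494.884 MJ


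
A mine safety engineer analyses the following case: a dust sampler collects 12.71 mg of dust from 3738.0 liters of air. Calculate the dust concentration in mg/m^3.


Convert liters to m^3: 1 m^3 = 1000 L
Concentration = mass / volume * 1000
= 12.71 / 3738.0 * 1000
= 0.003400214018 * 1000
= 3.4002 mg/m^3

3.4002 mg/m^3


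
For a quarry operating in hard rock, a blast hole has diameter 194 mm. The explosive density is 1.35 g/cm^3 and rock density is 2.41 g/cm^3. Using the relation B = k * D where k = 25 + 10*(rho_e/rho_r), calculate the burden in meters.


5.9367 m

First, compute k:
rho_e / rho_r = 1.35 / 2.41 = 0.5601659751
k = 25 + 10 * 0.5601659751 = 30.60165975
Then, compute burden:
B = k * D / 1000 = 30.60165975 * 194 / 1000
= 5936.721992 / 1000
= 5.9367 m


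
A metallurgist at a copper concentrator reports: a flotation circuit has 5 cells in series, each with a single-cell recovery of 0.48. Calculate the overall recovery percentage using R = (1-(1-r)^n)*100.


96.198%

Complement of single-cell recovery:
1 - r = 1 - 0.48 = 0.52
Raise to power n:
(1 - r)^5 = 0.52^5 = 0.0380204032
Overall recovery:
R = (1 - 0.0380204032) * 100
= 96.198%


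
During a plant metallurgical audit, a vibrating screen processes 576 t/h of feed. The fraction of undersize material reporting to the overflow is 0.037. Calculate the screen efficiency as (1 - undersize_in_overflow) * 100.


96.3%

Screen efficiency = (1 - fraction of undersize in overflow) * 100
= (1 - 0.037) * 100
= 0.963 * 100
= 96.3%


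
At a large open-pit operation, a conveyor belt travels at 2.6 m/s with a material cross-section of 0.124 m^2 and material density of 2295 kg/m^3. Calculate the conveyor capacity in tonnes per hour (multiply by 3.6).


2663.6688 t/h

Volumetric flow = speed * area
= 2.6 * 0.124 = 0.3224 m^3/s
Mass flow = volumetric * density
= 0.3224 * 2295 = 739.908 kg/s
Convert to t/h: multiply by 3.6
Capacity = 739.908 * 3.6
= 2663.6688 t/h


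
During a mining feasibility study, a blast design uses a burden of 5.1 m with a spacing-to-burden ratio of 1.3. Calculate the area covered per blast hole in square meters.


33.813 m^2

First, find the spacing:
Spacing = burden * ratio = 5.1 * 1.3
= 6.63 m
Then, calculate the area:
Area = burden * spacing = 5.1 * 6.63
= 33.813 m^2


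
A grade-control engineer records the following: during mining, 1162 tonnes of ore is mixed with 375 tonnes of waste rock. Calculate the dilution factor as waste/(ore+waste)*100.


Total material = ore + waste
= 1162 + 375 = 1537 tonnes
Dilution = waste / total * 100
= 375 / 1537 * 100
= 0.2439817827 * 100
= 24.3982%

24.3982%


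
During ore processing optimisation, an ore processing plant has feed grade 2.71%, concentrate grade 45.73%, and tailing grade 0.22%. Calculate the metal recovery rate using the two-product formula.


Using the two-product formula:
R = 100 * c * (f - t) / (f * (c - t))
Numerator = 100 * 45.73 * (2.71 - 0.22)
= 100 * 45.73 * 2.49
= 11386.77
Denominator = 2.71 * (45.73 - 0.22)
= 2.71 * 45.51
= 123.3321
R = 11386.77 / 123.3321
= 92.3261%

92.3261%


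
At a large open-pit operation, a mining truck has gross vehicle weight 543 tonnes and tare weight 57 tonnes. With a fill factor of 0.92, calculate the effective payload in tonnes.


Maximum payload = gross - tare
= 543 - 57 = 486 tonnes
Effective payload = max payload * fill factor
= 486 * 0.92
= 447.12 tonnes

447.12 tonnes


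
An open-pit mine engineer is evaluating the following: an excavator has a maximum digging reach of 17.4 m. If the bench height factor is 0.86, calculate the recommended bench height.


14.964 m

Bench height = reach * factor
= 17.4 * 0.86
= 14.964 m


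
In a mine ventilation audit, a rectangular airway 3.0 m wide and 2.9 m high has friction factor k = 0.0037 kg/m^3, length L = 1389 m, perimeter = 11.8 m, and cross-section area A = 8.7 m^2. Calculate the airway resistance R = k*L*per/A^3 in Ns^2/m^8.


0.0921 Ns^2/m^8

Compute the numerator:
k * L * per = 0.0037 * 1389 * 11.8
= 60.64374
Compute the denominator:
A^3 = 8.7^3 = 658.503
Resistance:
R = 60.64374 / 658.503
= 0.0921 Ns^2/m^8


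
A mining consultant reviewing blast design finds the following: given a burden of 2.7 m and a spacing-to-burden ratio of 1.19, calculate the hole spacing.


3.213 m

Spacing = burden * ratio
= 2.7 * 1.19
= 3.213 m


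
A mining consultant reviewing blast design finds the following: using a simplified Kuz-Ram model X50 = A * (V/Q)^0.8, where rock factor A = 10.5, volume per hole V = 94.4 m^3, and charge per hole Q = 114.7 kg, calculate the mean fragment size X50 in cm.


8.985 cm

Compute V/Q:
V/Q = 94.4 / 114.7 = 0.823016565
Raise to the power 0.8:
(V/Q)^0.8 = 0.823016565^0.8 = 0.8557105002
Multiply by A:
X50 = 10.5 * 0.8557105002
= 8.985 cm


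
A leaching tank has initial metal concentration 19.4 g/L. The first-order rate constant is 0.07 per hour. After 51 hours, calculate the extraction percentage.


97.1844%

Compute the exponent:
-k * t = -0.07 * 51 = -3.57
Remaining concentration:
C = 19.4 * exp(-3.57)
= 19.4 * 0.02815585368
= 0.5462235614 g/L
Extracted = 19.4 - 0.5462235614 = 18.85377644 g/L
Extraction % = 18.85377644 / 19.4 * 100
= 97.1844%


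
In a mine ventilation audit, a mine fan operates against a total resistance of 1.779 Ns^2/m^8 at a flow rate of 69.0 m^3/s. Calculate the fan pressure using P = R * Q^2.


Compute Q^2:
Q^2 = 69.0^2 = 4761.0
Compute pressure:
P = R * Q^2 = 1.779 * 4761.0
= 8469.819 Pa

8469.819 Pa


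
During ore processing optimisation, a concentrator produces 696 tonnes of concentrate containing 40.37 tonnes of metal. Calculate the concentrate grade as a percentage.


5.8003%

Grade = (metal in concentrate / concentrate mass) * 100
= (40.37 / 696) * 100
= 0.05800287356 * 100
= 5.8003%


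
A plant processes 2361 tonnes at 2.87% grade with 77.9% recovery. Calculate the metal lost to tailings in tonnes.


Total metal in feed:
= 2361 * 2.87 / 100 = 67.7607 tonnes
Metal recovered:
= 67.7607 * 77.9 / 100 = 52.7855853 tonnes
Metal lost to tailings:
= 67.7607 - 52.7855853
= 14.9751 tonnes

14.9751 tonnes


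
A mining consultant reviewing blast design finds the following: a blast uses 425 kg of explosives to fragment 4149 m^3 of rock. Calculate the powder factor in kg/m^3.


0.1024 kg/m^3

Powder factor = explosive mass / rock volume
= 425 / 4149
= 0.1024 kg/m^3


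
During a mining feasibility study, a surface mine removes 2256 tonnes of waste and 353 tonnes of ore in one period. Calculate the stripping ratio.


Stripping ratio = waste tonnage / ore tonnage
= 2256 / 353
= 6.3909

6.3909


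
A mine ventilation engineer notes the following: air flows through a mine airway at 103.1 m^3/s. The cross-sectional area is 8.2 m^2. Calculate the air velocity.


12.5732 m/s

Velocity = flow rate / cross-sectional area
= 103.1 / 8.2
= 12.5732 m/s


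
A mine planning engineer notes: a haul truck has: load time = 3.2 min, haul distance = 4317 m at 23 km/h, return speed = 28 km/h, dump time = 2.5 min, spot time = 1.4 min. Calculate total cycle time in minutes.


27.6125 min

Convert haul speed to m/min: 23 * 1000/60 = 383.3333333 m/min
Haul time = 4317 / 383.3333333 = 11.26173913 min
Convert return speed to m/min: 28 * 1000/60 = 466.6666667 m/min
Return time = 4317 / 466.6666667 = 9.250714286 min
Total cycle time:
= 3.2 + 11.26173913 + 2.5 + 9.250714286 + 1.4
= 27.6125 min


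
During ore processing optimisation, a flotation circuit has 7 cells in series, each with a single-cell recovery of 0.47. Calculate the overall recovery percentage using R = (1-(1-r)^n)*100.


Complement of single-cell recovery:
1 - r = 1 - 0.47 = 0.53
Raise to power n:
(1 - r)^7 = 0.53^7 = 0.0117471114
Overall recovery:
R = (1 - 0.0117471114) * 100
= 98.8253%

98.8253%


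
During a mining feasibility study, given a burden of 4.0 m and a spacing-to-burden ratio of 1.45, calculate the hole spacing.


5.8 m

Spacing = burden * ratio
= 4.0 * 1.45
= 5.8 m


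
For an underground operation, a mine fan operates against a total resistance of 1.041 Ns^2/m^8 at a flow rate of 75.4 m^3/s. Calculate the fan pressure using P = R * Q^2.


Compute Q^2:
Q^2 = 75.4^2 = 5685.16
Compute pressure:
P = R * Q^2 = 1.041 * 5685.16
= 5918.2516 Pa

5918.2516 Pa


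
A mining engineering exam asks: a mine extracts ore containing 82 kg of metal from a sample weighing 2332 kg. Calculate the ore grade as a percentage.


Ore grade = (metal mass / ore mass) * 100
= (82 / 2332) * 100
= 0.03516295026 * 100
= 3.5163%

3.5163%


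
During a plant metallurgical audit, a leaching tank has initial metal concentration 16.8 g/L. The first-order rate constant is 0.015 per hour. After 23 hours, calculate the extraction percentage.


29.178%

Compute the exponent:
-k * t = -0.015 * 23 = -0.345
Remaining concentration:
C = 16.8 * exp(-0.345)
= 16.8 * 0.7082203535
= 11.89810194 g/L
Extracted = 16.8 - 11.89810194 = 4.901898062 g/L
Extraction % = 4.901898062 / 16.8 * 100
= 29.178%


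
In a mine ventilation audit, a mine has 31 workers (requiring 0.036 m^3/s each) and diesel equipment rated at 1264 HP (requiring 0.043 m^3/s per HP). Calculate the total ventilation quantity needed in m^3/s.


Airflow for workers:
Q_people = 31 * 0.036 = 1.116 m^3/s
Airflow for diesel equipment:
Q_diesel = 1264 * 0.043 = 54.352 m^3/s
Total ventilation:
Q_total = 1.116 + 54.352
= 55.468 m^3/s

55.468 m^3/s


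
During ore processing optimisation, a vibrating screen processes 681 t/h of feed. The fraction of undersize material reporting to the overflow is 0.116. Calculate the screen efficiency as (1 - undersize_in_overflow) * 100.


Screen efficiency = (1 - fraction of undersize in overflow) * 100
= (1 - 0.116) * 100
= 0.884 * 100
= 88.4%

88.4%


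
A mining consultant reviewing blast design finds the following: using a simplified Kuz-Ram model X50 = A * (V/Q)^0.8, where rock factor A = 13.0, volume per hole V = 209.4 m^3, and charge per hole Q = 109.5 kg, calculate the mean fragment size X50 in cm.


21.837 cm

Compute V/Q:
V/Q = 209.4 / 109.5 = 1.912328767
Raise to the power 0.8:
(V/Q)^0.8 = 1.912328767^0.8 = 1.679770874
Multiply by A:
X50 = 13.0 * 1.679770874
= 21.837 cm


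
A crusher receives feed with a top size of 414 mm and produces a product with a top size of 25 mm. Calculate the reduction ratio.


Reduction ratio = feed size / product size
= 414 / 25
= 16.56

16.56


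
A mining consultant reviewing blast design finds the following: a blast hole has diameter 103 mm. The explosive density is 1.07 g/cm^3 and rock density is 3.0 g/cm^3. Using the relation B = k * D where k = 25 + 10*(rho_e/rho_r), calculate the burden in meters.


2.9424 m

First, compute k:
rho_e / rho_r = 1.07 / 3.0 = 0.3566666667
k = 25 + 10 * 0.3566666667 = 28.56666667
Then, compute burden:
B = k * D / 1000 = 28.56666667 * 103 / 1000
= 2942.366667 / 1000
= 2.9424 m


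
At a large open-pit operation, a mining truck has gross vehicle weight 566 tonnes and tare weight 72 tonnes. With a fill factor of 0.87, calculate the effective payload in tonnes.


429.78 tonnes

Maximum payload = gross - tare
= 566 - 72 = 494 tonnes
Effective payload = max payload * fill factor
= 494 * 0.87
= 429.78 tonnes


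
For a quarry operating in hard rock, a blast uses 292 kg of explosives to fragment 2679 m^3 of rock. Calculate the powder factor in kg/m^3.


0.109 kg/m^3

Powder factor = explosive mass / rock volume
= 292 / 2679
= 0.109 kg/m^3


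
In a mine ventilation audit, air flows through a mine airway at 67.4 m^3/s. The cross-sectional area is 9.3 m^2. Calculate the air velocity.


7.2473 m/s

Velocity = flow rate / cross-sectional area
= 67.4 / 9.3
= 7.2473 m/s


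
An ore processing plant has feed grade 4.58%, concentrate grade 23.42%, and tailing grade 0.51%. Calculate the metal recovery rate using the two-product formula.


90.8428%

Using the two-product formula:
R = 100 * c * (f - t) / (f * (c - t))
Numerator = 100 * 23.42 * (4.58 - 0.51)
= 100 * 23.42 * 4.07
= 9531.94
Denominator = 4.58 * (23.42 - 0.51)
= 4.58 * 22.91
= 104.9278
R = 9531.94 / 104.9278
= 90.8428%


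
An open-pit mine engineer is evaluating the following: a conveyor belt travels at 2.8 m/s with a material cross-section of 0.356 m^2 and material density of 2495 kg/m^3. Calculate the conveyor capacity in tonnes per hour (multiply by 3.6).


8953.2576 t/h

Volumetric flow = speed * area
= 2.8 * 0.356 = 0.9968 m^3/s
Mass flow = volumetric * density
= 0.9968 * 2495 = 2487.016 kg/s
Convert to t/h: multiply by 3.6
Capacity = 2487.016 * 3.6
= 8953.2576 t/h
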